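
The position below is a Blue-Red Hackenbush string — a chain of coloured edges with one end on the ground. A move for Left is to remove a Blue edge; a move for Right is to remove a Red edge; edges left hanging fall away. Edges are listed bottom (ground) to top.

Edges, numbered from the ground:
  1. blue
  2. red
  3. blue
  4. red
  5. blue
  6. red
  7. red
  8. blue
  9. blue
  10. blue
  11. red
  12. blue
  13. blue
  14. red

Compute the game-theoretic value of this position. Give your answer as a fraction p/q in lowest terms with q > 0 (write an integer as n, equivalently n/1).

5357/8192

value(b) = { 0 | ∅ } — 1
value(br) = { 0 | 1 } — 1/2
value(brb) = { 0,1/2 | 1 } — 3/4
value(brbr) = { 0,1/2 | 3/4,1 } — 5/8
value(brbrb) = { 0,1/2,5/8 | 3/4,1 } — 11/16
value(brbrbr) = { 0,1/2,5/8 | 11/16,3/4,1 } — 21/32
value(brbrbrr) = { 0,1/2,5/8 | 21/32,11/16,3/4,1 } — 41/64
value(brbrbrrb) = { 0,1/2,5/8,41/64 | 21/32,11/16,3/4,1 } — 83/128
value(brbrbrrbb) = { 0,1/2,5/8,41/64,83/128 | 21/32,11/16,3/4,1 } — 167/256
value(brbrbrrbbb) = { 0,1/2,5/8,41/64,83/128,167/256 | 21/32,11/16,3/4,1 } — 335/512
value(brbrbrrbbbr) = { 0,1/2,5/8,41/64,83/128,167/256 | 335/512,21/32,11/16,3/4,1 } — 669/1024
value(brbrbrrbbbrb) = { 0,1/2,5/8,41/64,83/128,167/256,669/1024 | 335/512,21/32,11/16,3/4,1 } — 1339/2048
value(brbrbrrbbbrbb) = { 0,1/2,5/8,41/64,83/128,167/256,669/1024,1339/2048 | 335/512,21/32,11/16,3/4,1 } — 2679/4096
value(brbrbrrbbbrbbr) = { 0,1/2,5/8,41/64,83/128,167/256,669/1024,1339/2048 | 2679/4096,335/512,21/32,11/16,3/4,1 } — 5357/8192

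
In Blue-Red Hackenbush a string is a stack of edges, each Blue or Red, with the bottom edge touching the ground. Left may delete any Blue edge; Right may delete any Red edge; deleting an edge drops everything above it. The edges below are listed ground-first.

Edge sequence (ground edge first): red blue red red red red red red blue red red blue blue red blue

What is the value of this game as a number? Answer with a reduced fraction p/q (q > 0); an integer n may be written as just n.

-16229/16384

edge 1 of 15 (red): { (no moves) | 0 } => -1
edge 2 of 15 (blue): { -1 | 0 } => -1/2
edge 3 of 15 (red): { -1 | -1/2, 0 } => -3/4
edge 4 of 15 (red): { -1 | -3/4, -1/2, 0 } => -7/8
edge 5 of 15 (red): { -1 | -7/8, -3/4, -1/2, 0 } => -15/16
edge 6 of 15 (red): { -1 | -15/16, -7/8, -3/4, -1/2, 0 } => -31/32
edge 7 of 15 (red): { -1 | -31/32, -15/16, -7/8, -3/4, -1/2, 0 } => -63/64
edge 8 of 15 (red): { -1 | -63/64, -31/32, -15/16, -7/8, -3/4, -1/2, 0 } => -127/128
edge 9 of 15 (blue): { -1, -127/128 | -63/64, -31/32, -15/16, -7/8, -3/4, -1/2, 0 } => -253/256
edge 10 of 15 (red): { -1, -127/128 | -253/256, -63/64, -31/32, -15/16, -7/8, -3/4, -1/2, 0 } => -507/512
edge 11 of 15 (red): { -1, -127/128 | -507/512, -253/256, -63/64, -31/32, -15/16, -7/8, -3/4, -1/2, 0 } => -1015/1024
edge 12 of 15 (blue): { -1, -127/128, -1015/1024 | -507/512, -253/256, -63/64, -31/32, -15/16, -7/8, -3/4, -1/2, 0 } => -2029/2048
edge 13 of 15 (blue): { -1, -127/128, -1015/1024, -2029/2048 | -507/512, -253/256, -63/64, -31/32, -15/16, -7/8, -3/4, -1/2, 0 } => -4057/4096
edge 14 of 15 (red): { -1, -127/128, -1015/1024, -2029/2048 | -4057/4096, -507/512, -253/256, -63/64, -31/32, -15/16, -7/8, -3/4, -1/2, 0 } => -8115/8192
edge 15 of 15 (blue): { -1, -127/128, -1015/1024, -2029/2048, -8115/8192 | -4057/4096, -507/512, -253/256, -63/64, -31/32, -15/16, -7/8, -3/4, -1/2, 0 } => -16229/16384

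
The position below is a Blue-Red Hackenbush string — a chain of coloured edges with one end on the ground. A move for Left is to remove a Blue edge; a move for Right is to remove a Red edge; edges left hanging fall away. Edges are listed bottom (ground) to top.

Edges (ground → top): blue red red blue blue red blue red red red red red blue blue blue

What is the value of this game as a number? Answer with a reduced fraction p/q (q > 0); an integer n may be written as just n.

Prefix values for blue red red blue blue red blue red red red red red blue blue blue via {L|R} + simplicity:
b: Left { 0 }, Right { — } so simplest 1
br: Left { 0 }, Right { 1 } so simplest 1/2
brr: Left { 0 }, Right { 1/2 1 } so simplest 1/4
brrb: Left { 0 1/4 }, Right { 1/2 1 } so simplest 3/8
brrbb: Left { 0 1/4 3/8 }, Right { 1/2 1 } so simplest 7/16
brrbbr: Left { 0 1/4 3/8 }, Right { 7/16 1/2 1 } so simplest 13/32
brrbbrb: Left { 0 1/4 3/8 13/32 }, Right { 7/16 1/2 1 } so simplest 27/64
brrbbrbr: Left { 0 1/4 3/8 13/32 }, Right { 27/64 7/16 1/2 1 } so simplest 53/128
brrbbrbrr: Left { 0 1/4 3/8 13/32 }, Right { 53/128 27/64 7/16 1/2 1 } so simplest 105/256
brrbbrbrrr: Left { 0 1/4 3/8 13/32 }, Right { 105/256 53/128 27/64 7/16 1/2 1 } so simplest 209/512
brrbbrbrrrr: Left { 0 1/4 3/8 13/32 }, Right { 209/512 105/256 53/128 27/64 7/16 1/2 1 } so simplest 417/1024
brrbbrbrrrrr: Left { 0 1/4 3/8 13/32 }, Right { 417/1024 209/512 105/256 53/128 27/64 7/16 1/2 1 } so simplest 833/2048
brrbbrbrrrrrb: Left { 0 1/4 3/8 13/32 833/2048 }, Right { 417/1024 209/512 105/256 53/128 27/64 7/16 1/2 1 } so simplest 1667/4096
brrbbrbrrrrrbb: Left { 0 1/4 3/8 13/32 833/2048 1667/4096 }, Right { 417/1024 209/512 105/256 53/128 27/64 7/16 1/2 1 } so simplest 3335/8192
brrbbrbrrrrrbbb: Left { 0 1/4 3/8 13/32 833/2048 1667/4096 3335/8192 }, Right { 417/1024 209/512 105/256 53/128 27/64 7/16 1/2 1 } so simplest 6671/16384

6671/16384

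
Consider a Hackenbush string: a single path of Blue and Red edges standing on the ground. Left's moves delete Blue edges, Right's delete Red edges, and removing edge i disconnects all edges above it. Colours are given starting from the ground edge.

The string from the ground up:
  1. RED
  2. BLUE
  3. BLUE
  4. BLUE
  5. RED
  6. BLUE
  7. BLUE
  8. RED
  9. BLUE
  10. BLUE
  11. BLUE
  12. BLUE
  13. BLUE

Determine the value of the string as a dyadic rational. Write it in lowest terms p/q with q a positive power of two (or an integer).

-577/4096

R: Left { — }, Right { 0 } = simplest -1
RB: Left { -1 }, Right { 0 } = simplest -1/2
RBB: Left { -1,-1/2 }, Right { 0 } = simplest -1/4
RBBB: Left { -1,-1/2,-1/4 }, Right { 0 } = simplest -1/8
RBBBR: Left { -1,-1/2,-1/4 }, Right { -1/8,0 } = simplest -3/16
RBBBRB: Left { -1,-1/2,-1/4,-3/16 }, Right { -1/8,0 } = simplest -5/32
RBBBRBB: Left { -1,-1/2,-1/4,-3/16,-5/32 }, Right { -1/8,0 } = simplest -9/64
RBBBRBBR: Left { -1,-1/2,-1/4,-3/16,-5/32 }, Right { -9/64,-1/8,0 } = simplest -19/128
RBBBRBBRB: Left { -1,-1/2,-1/4,-3/16,-5/32,-19/128 }, Right { -9/64,-1/8,0 } = simplest -37/256
RBBBRBBRBB: Left { -1,-1/2,-1/4,-3/16,-5/32,-19/128,-37/256 }, Right { -9/64,-1/8,0 } = simplest -73/512
RBBBRBBRBBB: Left { -1,-1/2,-1/4,-3/16,-5/32,-19/128,-37/256,-73/512 }, Right { -9/64,-1/8,0 } = simplest -145/1024
RBBBRBBRBBBB: Left { -1,-1/2,-1/4,-3/16,-5/32,-19/128,-37/256,-73/512,-145/1024 }, Right { -9/64,-1/8,0 } = simplest -289/2048
RBBBRBBRBBBBB: Left { -1,-1/2,-1/4,-3/16,-5/32,-19/128,-37/256,-73/512,-145/1024,-289/2048 }, Right { -9/64,-1/8,0 } = simplest -577/4096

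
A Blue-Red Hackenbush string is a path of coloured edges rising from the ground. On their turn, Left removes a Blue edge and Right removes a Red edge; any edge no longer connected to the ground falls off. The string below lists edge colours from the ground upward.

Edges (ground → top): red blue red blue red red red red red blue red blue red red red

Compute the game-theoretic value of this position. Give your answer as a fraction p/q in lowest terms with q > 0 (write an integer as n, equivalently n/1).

v(r) = { ∅ | 0 } ⇒ -1
v(rb) = { -1 | 0 } ⇒ -1/2
v(rbr) = { -1 | -1/2, 0 } ⇒ -3/4
v(rbrb) = { -1, -3/4 | -1/2, 0 } ⇒ -5/8
v(rbrbr) = { -1, -3/4 | -5/8, -1/2, 0 } ⇒ -11/16
v(rbrbrr) = { -1, -3/4 | -11/16, -5/8, -1/2, 0 } ⇒ -23/32
v(rbrbrrr) = { -1, -3/4 | -23/32, -11/16, -5/8, -1/2, 0 } ⇒ -47/64
v(rbrbrrrr) = { -1, -3/4 | -47/64, -23/32, -11/16, -5/8, -1/2, 0 } ⇒ -95/128
v(rbrbrrrrr) = { -1, -3/4 | -95/128, -47/64, -23/32, -11/16, -5/8, -1/2, 0 } ⇒ -191/256
v(rbrbrrrrrb) = { -1, -3/4, -191/256 | -95/128, -47/64, -23/32, -11/16, -5/8, -1/2, 0 } ⇒ -381/512
v(rbrbrrrrrbr) = { -1, -3/4, -191/256 | -381/512, -95/128, -47/64, -23/32, -11/16, -5/8, -1/2, 0 } ⇒ -763/1024
v(rbrbrrrrrbrb) = { -1, -3/4, -191/256, -763/1024 | -381/512, -95/128, -47/64, -23/32, -11/16, -5/8, -1/2, 0 } ⇒ -1525/2048
v(rbrbrrrrrbrbr) = { -1, -3/4, -191/256, -763/1024 | -1525/2048, -381/512, -95/128, -47/64, -23/32, -11/16, -5/8, -1/2, 0 } ⇒ -3051/4096
v(rbrbrrrrrbrbrr) = { -1, -3/4, -191/256, -763/1024 | -3051/4096, -1525/2048, -381/512, -95/128, -47/64, -23/32, -11/16, -5/8, -1/2, 0 } ⇒ -6103/8192
v(rbrbrrrrrbrbrrr) = { -1, -3/4, -191/256, -763/1024 | -6103/8192, -3051/4096, -1525/2048, -381/512, -95/128, -47/64, -23/32, -11/16, -5/8, -1/2, 0 } ⇒ -12207/16384

-12207/16384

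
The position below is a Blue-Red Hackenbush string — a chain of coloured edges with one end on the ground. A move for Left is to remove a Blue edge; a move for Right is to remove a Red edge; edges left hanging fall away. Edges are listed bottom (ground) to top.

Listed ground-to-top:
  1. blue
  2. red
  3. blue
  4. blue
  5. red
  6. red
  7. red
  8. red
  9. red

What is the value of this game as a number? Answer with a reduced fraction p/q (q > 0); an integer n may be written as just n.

Recurse on prefixes of the 9-edge string blue red blue blue red red red red red:
b: Left { 0 }, Right { · } -> simplest 1
br: Left { 0 }, Right { 1 } -> simplest 1/2
brb: Left { 0,1/2 }, Right { 1 } -> simplest 3/4
brbb: Left { 0,1/2,3/4 }, Right { 1 } -> simplest 7/8
brbbr: Left { 0,1/2,3/4 }, Right { 7/8,1 } -> simplest 13/16
brbbrr: Left { 0,1/2,3/4 }, Right { 13/16,7/8,1 } -> simplest 25/32
brbbrrr: Left { 0,1/2,3/4 }, Right { 25/32,13/16,7/8,1 } -> simplest 49/64
brbbrrrr: Left { 0,1/2,3/4 }, Right { 49/64,25/32,13/16,7/8,1 } -> simplest 97/128
brbbrrrrr: Left { 0,1/2,3/4 }, Right { 97/128,49/64,25/32,13/16,7/8,1 } -> simplest 193/256

193/256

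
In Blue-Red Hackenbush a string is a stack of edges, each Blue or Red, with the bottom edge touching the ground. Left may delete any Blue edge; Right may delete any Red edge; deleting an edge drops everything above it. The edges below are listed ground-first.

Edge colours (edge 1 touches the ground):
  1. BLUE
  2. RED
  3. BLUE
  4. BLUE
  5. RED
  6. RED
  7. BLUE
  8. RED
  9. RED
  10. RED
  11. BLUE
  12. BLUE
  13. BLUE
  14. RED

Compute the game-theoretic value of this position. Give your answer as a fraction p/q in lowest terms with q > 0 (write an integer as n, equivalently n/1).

6429/8192

Prefix values for BLUE RED BLUE BLUE RED RED BLUE RED RED RED BLUE BLUE BLUE RED via {L|R} + simplicity:
edge 1 of 14 (BLUE): { 0 | — } gives 1
edge 2 of 14 (RED): { 0 | 1 } gives 1/2
edge 3 of 14 (BLUE): { 0, 1/2 | 1 } gives 3/4
edge 4 of 14 (BLUE): { 0, 1/2, 3/4 | 1 } gives 7/8
edge 5 of 14 (RED): { 0, 1/2, 3/4 | 7/8, 1 } gives 13/16
edge 6 of 14 (RED): { 0, 1/2, 3/4 | 13/16, 7/8, 1 } gives 25/32
edge 7 of 14 (BLUE): { 0, 1/2, 3/4, 25/32 | 13/16, 7/8, 1 } gives 51/64
edge 8 of 14 (RED): { 0, 1/2, 3/4, 25/32 | 51/64, 13/16, 7/8, 1 } gives 101/128
edge 9 of 14 (RED): { 0, 1/2, 3/4, 25/32 | 101/128, 51/64, 13/16, 7/8, 1 } gives 201/256
edge 10 of 14 (RED): { 0, 1/2, 3/4, 25/32 | 201/256, 101/128, 51/64, 13/16, 7/8, 1 } gives 401/512
edge 11 of 14 (BLUE): { 0, 1/2, 3/4, 25/32, 401/512 | 201/256, 101/128, 51/64, 13/16, 7/8, 1 } gives 803/1024
edge 12 of 14 (BLUE): { 0, 1/2, 3/4, 25/32, 401/512, 803/1024 | 201/256, 101/128, 51/64, 13/16, 7/8, 1 } gives 1607/2048
edge 13 of 14 (BLUE): { 0, 1/2, 3/4, 25/32, 401/512, 803/1024, 1607/2048 | 201/256, 101/128, 51/64, 13/16, 7/8, 1 } gives 3215/4096
edge 14 of 14 (RED): { 0, 1/2, 3/4, 25/32, 401/512, 803/1024, 1607/2048 | 3215/4096, 201/256, 101/128, 51/64, 13/16, 7/8, 1 } gives 6429/8192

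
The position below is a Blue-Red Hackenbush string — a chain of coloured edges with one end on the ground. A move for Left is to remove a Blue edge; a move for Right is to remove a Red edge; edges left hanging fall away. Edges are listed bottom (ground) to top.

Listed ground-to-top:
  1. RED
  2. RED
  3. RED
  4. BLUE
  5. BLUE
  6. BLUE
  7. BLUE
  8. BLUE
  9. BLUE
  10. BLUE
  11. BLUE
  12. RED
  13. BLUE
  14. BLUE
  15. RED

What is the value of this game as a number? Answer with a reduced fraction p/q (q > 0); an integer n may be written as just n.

value(R) = { (no moves) | 0 } = -1
value(RR) = { (no moves) | -1,0 } = -2
value(RRR) = { (no moves) | -2,-1,0 } = -3
value(RRRB) = { -3 | -2,-1,0 } = -5/2
value(RRRBB) = { -3,-5/2 | -2,-1,0 } = -9/4
value(RRRBBB) = { -3,-5/2,-9/4 | -2,-1,0 } = -17/8
value(RRRBBBB) = { -3,-5/2,-9/4,-17/8 | -2,-1,0 } = -33/16
value(RRRBBBBB) = { -3,-5/2,-9/4,-17/8,-33/16 | -2,-1,0 } = -65/32
value(RRRBBBBBB) = { -3,-5/2,-9/4,-17/8,-33/16,-65/32 | -2,-1,0 } = -129/64
value(RRRBBBBBBB) = { -3,-5/2,-9/4,-17/8,-33/16,-65/32,-129/64 | -2,-1,0 } = -257/128
value(RRRBBBBBBBB) = { -3,-5/2,-9/4,-17/8,-33/16,-65/32,-129/64,-257/128 | -2,-1,0 } = -513/256
value(RRRBBBBBBBBR) = { -3,-5/2,-9/4,-17/8,-33/16,-65/32,-129/64,-257/128 | -513/256,-2,-1,0 } = -1027/512
value(RRRBBBBBBBBRB) = { -3,-5/2,-9/4,-17/8,-33/16,-65/32,-129/64,-257/128,-1027/512 | -513/256,-2,-1,0 } = -2053/1024
value(RRRBBBBBBBBRBB) = { -3,-5/2,-9/4,-17/8,-33/16,-65/32,-129/64,-257/128,-1027/512,-2053/1024 | -513/256,-2,-1,0 } = -4105/2048
value(RRRBBBBBBBBRBBR) = { -3,-5/2,-9/4,-17/8,-33/16,-65/32,-129/64,-257/128,-1027/512,-2053/1024 | -4105/2048,-513/256,-2,-1,0 } = -8211/4096

-8211/4096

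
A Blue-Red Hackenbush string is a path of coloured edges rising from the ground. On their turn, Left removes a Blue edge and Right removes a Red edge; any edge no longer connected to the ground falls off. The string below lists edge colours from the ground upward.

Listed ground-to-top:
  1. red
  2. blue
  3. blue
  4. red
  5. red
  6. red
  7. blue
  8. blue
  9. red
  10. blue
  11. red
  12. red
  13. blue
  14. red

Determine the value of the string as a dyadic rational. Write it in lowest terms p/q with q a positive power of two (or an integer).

step 1: add red to get r; options L={ none } R={ 0 } gives -1
step 2: add blue to get rb; options L={ -1 } R={ 0 } gives -1/2
step 3: add blue to get rbb; options L={ -1 -1/2 } R={ 0 } gives -1/4
step 4: add red to get rbbr; options L={ -1 -1/2 } R={ -1/4 0 } gives -3/8
step 5: add red to get rbbrr; options L={ -1 -1/2 } R={ -3/8 -1/4 0 } gives -7/16
step 6: add red to get rbbrrr; options L={ -1 -1/2 } R={ -7/16 -3/8 -1/4 0 } gives -15/32
step 7: add blue to get rbbrrrb; options L={ -1 -1/2 -15/32 } R={ -7/16 -3/8 -1/4 0 } gives -29/64
step 8: add blue to get rbbrrrbb; options L={ -1 -1/2 -15/32 -29/64 } R={ -7/16 -3/8 -1/4 0 } gives -57/128
step 9: add red to get rbbrrrbbr; options L={ -1 -1/2 -15/32 -29/64 } R={ -57/128 -7/16 -3/8 -1/4 0 } gives -115/256
step 10: add blue to get rbbrrrbbrb; options L={ -1 -1/2 -15/32 -29/64 -115/256 } R={ -57/128 -7/16 -3/8 -1/4 0 } gives -229/512
step 11: add red to get rbbrrrbbrbr; options L={ -1 -1/2 -15/32 -29/64 -115/256 } R={ -229/512 -57/128 -7/16 -3/8 -1/4 0 } gives -459/1024
step 12: add red to get rbbrrrbbrbrr; options L={ -1 -1/2 -15/32 -29/64 -115/256 } R={ -459/1024 -229/512 -57/128 -7/16 -3/8 -1/4 0 } gives -919/2048
step 13: add blue to get rbbrrrbbrbrrb; options L={ -1 -1/2 -15/32 -29/64 -115/256 -919/2048 } R={ -459/1024 -229/512 -57/128 -7/16 -3/8 -1/4 0 } gives -1837/4096
step 14: add red to get rbbrrrbbrbrrbr; options L={ -1 -1/2 -15/32 -29/64 -115/256 -919/2048 } R={ -1837/4096 -459/1024 -229/512 -57/128 -7/16 -3/8 -1/4 0 } gives -3675/8192

-3675/8192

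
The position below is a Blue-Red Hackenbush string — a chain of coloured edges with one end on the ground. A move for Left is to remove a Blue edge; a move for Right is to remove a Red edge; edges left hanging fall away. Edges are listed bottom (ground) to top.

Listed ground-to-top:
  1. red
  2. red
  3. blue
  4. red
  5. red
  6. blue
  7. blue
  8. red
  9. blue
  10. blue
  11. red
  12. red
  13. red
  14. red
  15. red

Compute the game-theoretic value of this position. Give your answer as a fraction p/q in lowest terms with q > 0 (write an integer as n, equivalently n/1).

val_1 [r]  L=[—]  R=[0]  so -1
val_2 [rr]  L=[—]  R=[-1; 0]  so -2
val_3 [rrb]  L=[-2]  R=[-1; 0]  so -3/2
val_4 [rrbr]  L=[-2]  R=[-3/2; -1; 0]  so -7/4
val_5 [rrbrr]  L=[-2]  R=[-7/4; -3/2; -1; 0]  so -15/8
val_6 [rrbrrb]  L=[-2; -15/8]  R=[-7/4; -3/2; -1; 0]  so -29/16
val_7 [rrbrrbb]  L=[-2; -15/8; -29/16]  R=[-7/4; -3/2; -1; 0]  so -57/32
val_8 [rrbrrbbr]  L=[-2; -15/8; -29/16]  R=[-57/32; -7/4; -3/2; -1; 0]  so -115/64
val_9 [rrbrrbbrb]  L=[-2; -15/8; -29/16; -115/64]  R=[-57/32; -7/4; -3/2; -1; 0]  so -229/128
val_10 [rrbrrbbrbb]  L=[-2; -15/8; -29/16; -115/64; -229/128]  R=[-57/32; -7/4; -3/2; -1; 0]  so -457/256
val_11 [rrbrrbbrbbr]  L=[-2; -15/8; -29/16; -115/64; -229/128]  R=[-457/256; -57/32; -7/4; -3/2; -1; 0]  so -915/512
val_12 [rrbrrbbrbbrr]  L=[-2; -15/8; -29/16; -115/64; -229/128]  R=[-915/512; -457/256; -57/32; -7/4; -3/2; -1; 0]  so -1831/1024
val_13 [rrbrrbbrbbrrr]  L=[-2; -15/8; -29/16; -115/64; -229/128]  R=[-1831/1024; -915/512; -457/256; -57/32; -7/4; -3/2; -1; 0]  so -3663/2048
val_14 [rrbrrbbrbbrrrr]  L=[-2; -15/8; -29/16; -115/64; -229/128]  R=[-3663/2048; -1831/1024; -915/512; -457/256; -57/32; -7/4; -3/2; -1; 0]  so -7327/4096
val_15 [rrbrrbbrbbrrrrr]  L=[-2; -15/8; -29/16; -115/64; -229/128]  R=[-7327/4096; -3663/2048; -1831/1024; -915/512; -457/256; -57/32; -7/4; -3/2; -1; 0]  so -14655/8192

-14655/8192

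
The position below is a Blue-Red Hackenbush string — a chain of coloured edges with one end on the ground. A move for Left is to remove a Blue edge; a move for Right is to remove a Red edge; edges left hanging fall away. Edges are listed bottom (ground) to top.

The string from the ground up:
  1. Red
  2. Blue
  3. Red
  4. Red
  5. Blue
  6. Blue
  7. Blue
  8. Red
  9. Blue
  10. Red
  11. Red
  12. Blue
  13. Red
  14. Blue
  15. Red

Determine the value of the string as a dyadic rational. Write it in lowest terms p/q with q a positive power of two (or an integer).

R: Left { ∅ }, Right { 0 } -> simplest -1
RB: Left { -1 }, Right { 0 } -> simplest -1/2
RBR: Left { -1 }, Right { -1/2 0 } -> simplest -3/4
RBRR: Left { -1 }, Right { -3/4 -1/2 0 } -> simplest -7/8
RBRRB: Left { -1 -7/8 }, Right { -3/4 -1/2 0 } -> simplest -13/16
RBRRBB: Left { -1 -7/8 -13/16 }, Right { -3/4 -1/2 0 } -> simplest -25/32
RBRRBBB: Left { -1 -7/8 -13/16 -25/32 }, Right { -3/4 -1/2 0 } -> simplest -49/64
RBRRBBBR: Left { -1 -7/8 -13/16 -25/32 }, Right { -49/64 -3/4 -1/2 0 } -> simplest -99/128
RBRRBBBRB: Left { -1 -7/8 -13/16 -25/32 -99/128 }, Right { -49/64 -3/4 -1/2 0 } -> simplest -197/256
RBRRBBBRBR: Left { -1 -7/8 -13/16 -25/32 -99/128 }, Right { -197/256 -49/64 -3/4 -1/2 0 } -> simplest -395/512
RBRRBBBRBRR: Left { -1 -7/8 -13/16 -25/32 -99/128 }, Right { -395/512 -197/256 -49/64 -3/4 -1/2 0 } -> simplest -791/1024
RBRRBBBRBRRB: Left { -1 -7/8 -13/16 -25/32 -99/128 -791/1024 }, Right { -395/512 -197/256 -49/64 -3/4 -1/2 0 } -> simplest -1581/2048
RBRRBBBRBRRBR: Left { -1 -7/8 -13/16 -25/32 -99/128 -791/1024 }, Right { -1581/2048 -395/512 -197/256 -49/64 -3/4 -1/2 0 } -> simplest -3163/4096
RBRRBBBRBRRBRB: Left { -1 -7/8 -13/16 -25/32 -99/128 -791/1024 -3163/4096 }, Right { -1581/2048 -395/512 -197/256 -49/64 -3/4 -1/2 0 } -> simplest -6325/8192
RBRRBBBRBRRBRBR: Left { -1 -7/8 -13/16 -25/32 -99/128 -791/1024 -3163/4096 }, Right { -6325/8192 -1581/2048 -395/512 -197/256 -49/64 -3/4 -1/2 0 } -> simplest -12651/16384

-12651/16384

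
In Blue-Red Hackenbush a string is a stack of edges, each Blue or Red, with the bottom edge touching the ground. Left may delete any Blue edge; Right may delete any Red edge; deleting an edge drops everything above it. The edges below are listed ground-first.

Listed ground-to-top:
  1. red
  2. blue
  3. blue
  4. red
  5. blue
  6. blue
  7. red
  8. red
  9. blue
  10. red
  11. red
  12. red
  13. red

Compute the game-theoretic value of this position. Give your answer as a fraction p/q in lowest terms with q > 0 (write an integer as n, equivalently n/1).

Prefix values for red blue blue red blue blue red red blue red red red red via {L|R} + simplicity:
step 1: add red to get r; options L={ none } R={ 0 } so -1
step 2: add blue to get rb; options L={ -1 } R={ 0 } so -1/2
step 3: add blue to get rbb; options L={ -1, -1/2 } R={ 0 } so -1/4
step 4: add red to get rbbr; options L={ -1, -1/2 } R={ -1/4, 0 } so -3/8
step 5: add blue to get rbbrb; options L={ -1, -1/2, -3/8 } R={ -1/4, 0 } so -5/16
step 6: add blue to get rbbrbb; options L={ -1, -1/2, -3/8, -5/16 } R={ -1/4, 0 } so -9/32
step 7: add red to get rbbrbbr; options L={ -1, -1/2, -3/8, -5/16 } R={ -9/32, -1/4, 0 } so -19/64
step 8: add red to get rbbrbbrr; options L={ -1, -1/2, -3/8, -5/16 } R={ -19/64, -9/32, -1/4, 0 } so -39/128
step 9: add blue to get rbbrbbrrb; options L={ -1, -1/2, -3/8, -5/16, -39/128 } R={ -19/64, -9/32, -1/4, 0 } so -77/256
step 10: add red to get rbbrbbrrbr; options L={ -1, -1/2, -3/8, -5/16, -39/128 } R={ -77/256, -19/64, -9/32, -1/4, 0 } so -155/512
step 11: add red to get rbbrbbrrbrr; options L={ -1, -1/2, -3/8, -5/16, -39/128 } R={ -155/512, -77/256, -19/64, -9/32, -1/4, 0 } so -311/1024
step 12: add red to get rbbrbbrrbrrr; options L={ -1, -1/2, -3/8, -5/16, -39/128 } R={ -311/1024, -155/512, -77/256, -19/64, -9/32, -1/4, 0 } so -623/2048
step 13: add red to get rbbrbbrrbrrrr; options L={ -1, -1/2, -3/8, -5/16, -39/128 } R={ -623/2048, -311/1024, -155/512, -77/256, -19/64, -9/32, -1/4, 0 } so -1247/4096

-1247/4096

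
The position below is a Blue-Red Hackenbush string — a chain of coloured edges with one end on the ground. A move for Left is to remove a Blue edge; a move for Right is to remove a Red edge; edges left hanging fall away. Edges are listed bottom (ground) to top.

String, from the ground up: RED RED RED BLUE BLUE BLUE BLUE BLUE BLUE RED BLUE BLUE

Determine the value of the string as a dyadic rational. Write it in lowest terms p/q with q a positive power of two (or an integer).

-1033/512

Prefix values for RED RED RED BLUE BLUE BLUE BLUE BLUE BLUE RED BLUE BLUE via {L|R} + simplicity:
R: Left { · }, Right { 0 } — simplest -1
RR: Left { · }, Right { -1 0 } — simplest -2
RRR: Left { · }, Right { -2 -1 0 } — simplest -3
RRRB: Left { -3 }, Right { -2 -1 0 } — simplest -5/2
RRRBB: Left { -3 -5/2 }, Right { -2 -1 0 } — simplest -9/4
RRRBBB: Left { -3 -5/2 -9/4 }, Right { -2 -1 0 } — simplest -17/8
RRRBBBB: Left { -3 -5/2 -9/4 -17/8 }, Right { -2 -1 0 } — simplest -33/16
RRRBBBBB: Left { -3 -5/2 -9/4 -17/8 -33/16 }, Right { -2 -1 0 } — simplest -65/32
RRRBBBBBB: Left { -3 -5/2 -9/4 -17/8 -33/16 -65/32 }, Right { -2 -1 0 } — simplest -129/64
RRRBBBBBBR: Left { -3 -5/2 -9/4 -17/8 -33/16 -65/32 }, Right { -129/64 -2 -1 0 } — simplest -259/128
RRRBBBBBBRB: Left { -3 -5/2 -9/4 -17/8 -33/16 -65/32 -259/128 }, Right { -129/64 -2 -1 0 } — simplest -517/256
RRRBBBBBBRBB: Left { -3 -5/2 -9/4 -17/8 -33/16 -65/32 -259/128 -517/256 }, Right { -129/64 -2 -1 0 } — simplest -1033/512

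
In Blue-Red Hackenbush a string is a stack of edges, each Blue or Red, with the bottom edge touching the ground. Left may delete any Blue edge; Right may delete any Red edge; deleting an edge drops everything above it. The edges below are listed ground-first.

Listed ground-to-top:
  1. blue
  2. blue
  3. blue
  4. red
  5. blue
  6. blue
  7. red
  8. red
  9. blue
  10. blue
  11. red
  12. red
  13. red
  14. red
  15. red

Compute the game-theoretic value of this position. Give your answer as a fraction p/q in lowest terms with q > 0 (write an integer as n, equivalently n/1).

11457/4096

Recurse on prefixes of the 15-edge string blue blue blue red blue blue red red blue blue red red red red red:
b: Left { 0 }, Right { ∅ } so simplest 1
bb: Left { 0; 1 }, Right { ∅ } so simplest 2
bbb: Left { 0; 1; 2 }, Right { ∅ } so simplest 3
bbbr: Left { 0; 1; 2 }, Right { 3 } so simplest 5/2
bbbrb: Left { 0; 1; 2; 5/2 }, Right { 3 } so simplest 11/4
bbbrbb: Left { 0; 1; 2; 5/2; 11/4 }, Right { 3 } so simplest 23/8
bbbrbbr: Left { 0; 1; 2; 5/2; 11/4 }, Right { 23/8; 3 } so simplest 45/16
bbbrbbrr: Left { 0; 1; 2; 5/2; 11/4 }, Right { 45/16; 23/8; 3 } so simplest 89/32
bbbrbbrrb: Left { 0; 1; 2; 5/2; 11/4; 89/32 }, Right { 45/16; 23/8; 3 } so simplest 179/64
bbbrbbrrbb: Left { 0; 1; 2; 5/2; 11/4; 89/32; 179/64 }, Right { 45/16; 23/8; 3 } so simplest 359/128
bbbrbbrrbbr: Left { 0; 1; 2; 5/2; 11/4; 89/32; 179/64 }, Right { 359/128; 45/16; 23/8; 3 } so simplest 717/256
bbbrbbrrbbrr: Left { 0; 1; 2; 5/2; 11/4; 89/32; 179/64 }, Right { 717/256; 359/128; 45/16; 23/8; 3 } so simplest 1433/512
bbbrbbrrbbrrr: Left { 0; 1; 2; 5/2; 11/4; 89/32; 179/64 }, Right { 1433/512; 717/256; 359/128; 45/16; 23/8; 3 } so simplest 2865/1024
bbbrbbrrbbrrrr: Left { 0; 1; 2; 5/2; 11/4; 89/32; 179/64 }, Right { 2865/1024; 1433/512; 717/256; 359/128; 45/16; 23/8; 3 } so simplest 5729/2048
bbbrbbrrbbrrrrr: Left { 0; 1; 2; 5/2; 11/4; 89/32; 179/64 }, Right { 5729/2048; 2865/1024; 1433/512; 717/256; 359/128; 45/16; 23/8; 3 } so simplest 11457/4096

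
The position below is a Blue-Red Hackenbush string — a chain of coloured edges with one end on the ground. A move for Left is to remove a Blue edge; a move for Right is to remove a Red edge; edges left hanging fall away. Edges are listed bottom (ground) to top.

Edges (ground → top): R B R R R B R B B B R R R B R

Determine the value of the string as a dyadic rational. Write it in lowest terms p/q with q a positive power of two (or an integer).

G_1 [R]  L=[·]  R=[0]  -> -1
G_2 [RB]  L=[-1]  R=[0]  -> -1/2
G_3 [RBR]  L=[-1]  R=[-1/2, 0]  -> -3/4
G_4 [RBRR]  L=[-1]  R=[-3/4, -1/2, 0]  -> -7/8
G_5 [RBRRR]  L=[-1]  R=[-7/8, -3/4, -1/2, 0]  -> -15/16
G_6 [RBRRRB]  L=[-1, -15/16]  R=[-7/8, -3/4, -1/2, 0]  -> -29/32
G_7 [RBRRRBR]  L=[-1, -15/16]  R=[-29/32, -7/8, -3/4, -1/2, 0]  -> -59/64
G_8 [RBRRRBRB]  L=[-1, -15/16, -59/64]  R=[-29/32, -7/8, -3/4, -1/2, 0]  -> -117/128
G_9 [RBRRRBRBB]  L=[-1, -15/16, -59/64, -117/128]  R=[-29/32, -7/8, -3/4, -1/2, 0]  -> -233/256
G_10 [RBRRRBRBBB]  L=[-1, -15/16, -59/64, -117/128, -233/256]  R=[-29/32, -7/8, -3/4, -1/2, 0]  -> -465/512
G_11 [RBRRRBRBBBR]  L=[-1, -15/16, -59/64, -117/128, -233/256]  R=[-465/512, -29/32, -7/8, -3/4, -1/2, 0]  -> -931/1024
G_12 [RBRRRBRBBBRR]  L=[-1, -15/16, -59/64, -117/128, -233/256]  R=[-931/1024, -465/512, -29/32, -7/8, -3/4, -1/2, 0]  -> -1863/2048
G_13 [RBRRRBRBBBRRR]  L=[-1, -15/16, -59/64, -117/128, -233/256]  R=[-1863/2048, -931/1024, -465/512, -29/32, -7/8, -3/4, -1/2, 0]  -> -3727/4096
G_14 [RBRRRBRBBBRRRB]  L=[-1, -15/16, -59/64, -117/128, -233/256, -3727/4096]  R=[-1863/2048, -931/1024, -465/512, -29/32, -7/8, -3/4, -1/2, 0]  -> -7453/8192
G_15 [RBRRRBRBBBRRRBR]  L=[-1, -15/16, -59/64, -117/128, -233/256, -3727/4096]  R=[-7453/8192, -1863/2048, -931/1024, -465/512, -29/32, -7/8, -3/4, -1/2, 0]  -> -14907/16384

-14907/16384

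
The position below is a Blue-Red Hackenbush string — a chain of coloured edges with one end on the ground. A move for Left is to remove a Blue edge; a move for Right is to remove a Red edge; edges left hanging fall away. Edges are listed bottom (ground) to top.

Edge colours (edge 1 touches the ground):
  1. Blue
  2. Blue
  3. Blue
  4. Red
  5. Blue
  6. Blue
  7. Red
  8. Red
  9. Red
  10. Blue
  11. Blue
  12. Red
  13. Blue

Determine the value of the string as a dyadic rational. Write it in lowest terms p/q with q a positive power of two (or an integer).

g(B) = { 0 | · } -> 1
g(BB) = { 0; 1 | · } -> 2
g(BBB) = { 0; 1; 2 | · } -> 3
g(BBBR) = { 0; 1; 2 | 3 } -> 5/2
g(BBBRB) = { 0; 1; 2; 5/2 | 3 } -> 11/4
g(BBBRBB) = { 0; 1; 2; 5/2; 11/4 | 3 } -> 23/8
g(BBBRBBR) = { 0; 1; 2; 5/2; 11/4 | 23/8; 3 } -> 45/16
g(BBBRBBRR) = { 0; 1; 2; 5/2; 11/4 | 45/16; 23/8; 3 } -> 89/32
g(BBBRBBRRR) = { 0; 1; 2; 5/2; 11/4 | 89/32; 45/16; 23/8; 3 } -> 177/64
g(BBBRBBRRRB) = { 0; 1; 2; 5/2; 11/4; 177/64 | 89/32; 45/16; 23/8; 3 } -> 355/128
g(BBBRBBRRRBB) = { 0; 1; 2; 5/2; 11/4; 177/64; 355/128 | 89/32; 45/16; 23/8; 3 } -> 711/256
g(BBBRBBRRRBBR) = { 0; 1; 2; 5/2; 11/4; 177/64; 355/128 | 711/256; 89/32; 45/16; 23/8; 3 } -> 1421/512
g(BBBRBBRRRBBRB) = { 0; 1; 2; 5/2; 11/4; 177/64; 355/128; 1421/512 | 711/256; 89/32; 45/16; 23/8; 3 } -> 2843/1024

2843/1024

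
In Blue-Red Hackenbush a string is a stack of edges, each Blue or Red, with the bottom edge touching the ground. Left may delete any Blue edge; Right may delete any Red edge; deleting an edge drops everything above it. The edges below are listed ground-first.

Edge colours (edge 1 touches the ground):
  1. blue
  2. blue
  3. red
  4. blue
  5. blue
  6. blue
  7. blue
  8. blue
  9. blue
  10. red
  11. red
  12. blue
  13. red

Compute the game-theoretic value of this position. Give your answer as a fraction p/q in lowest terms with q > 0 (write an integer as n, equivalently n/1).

1 of 13 · b · max L 0 · min R +∞ -> 1
2 of 13 · bb · max L 1 · min R +∞ -> 2
3 of 13 · bbr · max L 1 · min R 2 -> 3/2
4 of 13 · bbrb · max L 3/2 · min R 2 -> 7/4
5 of 13 · bbrbb · max L 7/4 · min R 2 -> 15/8
6 of 13 · bbrbbb · max L 15/8 · min R 2 -> 31/16
7 of 13 · bbrbbbb · max L 31/16 · min R 2 -> 63/32
8 of 13 · bbrbbbbb · max L 63/32 · min R 2 -> 127/64
9 of 13 · bbrbbbbbb · max L 127/64 · min R 2 -> 255/128
10 of 13 · bbrbbbbbbr · max L 127/64 · min R 255/128 -> 509/256
11 of 13 · bbrbbbbbbrr · max L 127/64 · min R 509/256 -> 1017/512
12 of 13 · bbrbbbbbbrrb · max L 1017/512 · min R 509/256 -> 2035/1024
13 of 13 · bbrbbbbbbrrbr · max L 1017/512 · min R 2035/1024 -> 4069/2048

4069/2048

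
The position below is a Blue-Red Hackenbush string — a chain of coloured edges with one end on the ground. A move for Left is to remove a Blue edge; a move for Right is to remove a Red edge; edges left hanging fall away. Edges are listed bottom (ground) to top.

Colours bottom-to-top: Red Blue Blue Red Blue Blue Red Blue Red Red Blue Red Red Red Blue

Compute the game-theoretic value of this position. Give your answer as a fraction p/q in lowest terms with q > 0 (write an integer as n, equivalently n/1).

v_1 [R]  L=[]  R=[0]  -> -1
v_2 [RB]  L=[-1]  R=[0]  -> -1/2
v_3 [RBB]  L=[-1,-1/2]  R=[0]  -> -1/4
v_4 [RBBR]  L=[-1,-1/2]  R=[-1/4,0]  -> -3/8
v_5 [RBBRB]  L=[-1,-1/2,-3/8]  R=[-1/4,0]  -> -5/16
v_6 [RBBRBB]  L=[-1,-1/2,-3/8,-5/16]  R=[-1/4,0]  -> -9/32
v_7 [RBBRBBR]  L=[-1,-1/2,-3/8,-5/16]  R=[-9/32,-1/4,0]  -> -19/64
v_8 [RBBRBBRB]  L=[-1,-1/2,-3/8,-5/16,-19/64]  R=[-9/32,-1/4,0]  -> -37/128
v_9 [RBBRBBRBR]  L=[-1,-1/2,-3/8,-5/16,-19/64]  R=[-37/128,-9/32,-1/4,0]  -> -75/256
v_10 [RBBRBBRBRR]  L=[-1,-1/2,-3/8,-5/16,-19/64]  R=[-75/256,-37/128,-9/32,-1/4,0]  -> -151/512
v_11 [RBBRBBRBRRB]  L=[-1,-1/2,-3/8,-5/16,-19/64,-151/512]  R=[-75/256,-37/128,-9/32,-1/4,0]  -> -301/1024
v_12 [RBBRBBRBRRBR]  L=[-1,-1/2,-3/8,-5/16,-19/64,-151/512]  R=[-301/1024,-75/256,-37/128,-9/32,-1/4,0]  -> -603/2048
v_13 [RBBRBBRBRRBRR]  L=[-1,-1/2,-3/8,-5/16,-19/64,-151/512]  R=[-603/2048,-301/1024,-75/256,-37/128,-9/32,-1/4,0]  -> -1207/4096
v_14 [RBBRBBRBRRBRRR]  L=[-1,-1/2,-3/8,-5/16,-19/64,-151/512]  R=[-1207/4096,-603/2048,-301/1024,-75/256,-37/128,-9/32,-1/4,0]  -> -2415/8192
v_15 [RBBRBBRBRRBRRRB]  L=[-1,-1/2,-3/8,-5/16,-19/64,-151/512,-2415/8192]  R=[-1207/4096,-603/2048,-301/1024,-75/256,-37/128,-9/32,-1/4,0]  -> -4829/16384

-4829/16384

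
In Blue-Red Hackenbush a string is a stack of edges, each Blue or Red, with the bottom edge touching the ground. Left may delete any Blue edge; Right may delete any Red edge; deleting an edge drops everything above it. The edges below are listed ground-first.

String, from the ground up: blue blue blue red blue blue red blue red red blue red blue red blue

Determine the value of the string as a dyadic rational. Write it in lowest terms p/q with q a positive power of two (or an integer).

Build val(s[:k]) for k = 1..15, string s = blue blue blue red blue blue red blue red red blue red blue red blue.
val(b) = { 0 |  } => 1
val(bb) = { 0, 1 |  } => 2
val(bbb) = { 0, 1, 2 |  } => 3
val(bbbr) = { 0, 1, 2 | 3 } => 5/2
val(bbbrb) = { 0, 1, 2, 5/2 | 3 } => 11/4
val(bbbrbb) = { 0, 1, 2, 5/2, 11/4 | 3 } => 23/8
val(bbbrbbr) = { 0, 1, 2, 5/2, 11/4 | 23/8, 3 } => 45/16
val(bbbrbbrb) = { 0, 1, 2, 5/2, 11/4, 45/16 | 23/8, 3 } => 91/32
val(bbbrbbrbr) = { 0, 1, 2, 5/2, 11/4, 45/16 | 91/32, 23/8, 3 } => 181/64
val(bbbrbbrbrr) = { 0, 1, 2, 5/2, 11/4, 45/16 | 181/64, 91/32, 23/8, 3 } => 361/128
val(bbbrbbrbrrb) = { 0, 1, 2, 5/2, 11/4, 45/16, 361/128 | 181/64, 91/32, 23/8, 3 } => 723/256
val(bbbrbbrbrrbr) = { 0, 1, 2, 5/2, 11/4, 45/16, 361/128 | 723/256, 181/64, 91/32, 23/8, 3 } => 1445/512
val(bbbrbbrbrrbrb) = { 0, 1, 2, 5/2, 11/4, 45/16, 361/128, 1445/512 | 723/256, 181/64, 91/32, 23/8, 3 } => 2891/1024
val(bbbrbbrbrrbrbr) = { 0, 1, 2, 5/2, 11/4, 45/16, 361/128, 1445/512 | 2891/1024, 723/256, 181/64, 91/32, 23/8, 3 } => 5781/2048
val(bbbrbbrbrrbrbrb) = { 0, 1, 2, 5/2, 11/4, 45/16, 361/128, 1445/512, 5781/2048 | 2891/1024, 723/256, 181/64, 91/32, 23/8, 3 } => 11563/4096

11563/4096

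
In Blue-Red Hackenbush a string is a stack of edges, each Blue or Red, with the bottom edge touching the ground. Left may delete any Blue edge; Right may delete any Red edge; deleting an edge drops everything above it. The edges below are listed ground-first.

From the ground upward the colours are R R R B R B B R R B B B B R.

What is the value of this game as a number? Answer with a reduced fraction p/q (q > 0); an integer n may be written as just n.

-5315/2048

value_1 [R]  L=[(no moves)]  R=[0]  ⇒ -1
value_2 [RR]  L=[(no moves)]  R=[-1, 0]  ⇒ -2
value_3 [RRR]  L=[(no moves)]  R=[-2, -1, 0]  ⇒ -3
value_4 [RRRB]  L=[-3]  R=[-2, -1, 0]  ⇒ -5/2
value_5 [RRRBR]  L=[-3]  R=[-5/2, -2, -1, 0]  ⇒ -11/4
value_6 [RRRBRB]  L=[-3, -11/4]  R=[-5/2, -2, -1, 0]  ⇒ -21/8
value_7 [RRRBRBB]  L=[-3, -11/4, -21/8]  R=[-5/2, -2, -1, 0]  ⇒ -41/16
value_8 [RRRBRBBR]  L=[-3, -11/4, -21/8]  R=[-41/16, -5/2, -2, -1, 0]  ⇒ -83/32
value_9 [RRRBRBBRR]  L=[-3, -11/4, -21/8]  R=[-83/32, -41/16, -5/2, -2, -1, 0]  ⇒ -167/64
value_10 [RRRBRBBRRB]  L=[-3, -11/4, -21/8, -167/64]  R=[-83/32, -41/16, -5/2, -2, -1, 0]  ⇒ -333/128
value_11 [RRRBRBBRRBB]  L=[-3, -11/4, -21/8, -167/64, -333/128]  R=[-83/32, -41/16, -5/2, -2, -1, 0]  ⇒ -665/256
value_12 [RRRBRBBRRBBB]  L=[-3, -11/4, -21/8, -167/64, -333/128, -665/256]  R=[-83/32, -41/16, -5/2, -2, -1, 0]  ⇒ -1329/512
value_13 [RRRBRBBRRBBBB]  L=[-3, -11/4, -21/8, -167/64, -333/128, -665/256, -1329/512]  R=[-83/32, -41/16, -5/2, -2, -1, 0]  ⇒ -2657/1024
value_14 [RRRBRBBRRBBBBR]  L=[-3, -11/4, -21/8, -167/64, -333/128, -665/256, -1329/512]  R=[-2657/1024, -83/32, -41/16, -5/2, -2, -1, 0]  ⇒ -5315/2048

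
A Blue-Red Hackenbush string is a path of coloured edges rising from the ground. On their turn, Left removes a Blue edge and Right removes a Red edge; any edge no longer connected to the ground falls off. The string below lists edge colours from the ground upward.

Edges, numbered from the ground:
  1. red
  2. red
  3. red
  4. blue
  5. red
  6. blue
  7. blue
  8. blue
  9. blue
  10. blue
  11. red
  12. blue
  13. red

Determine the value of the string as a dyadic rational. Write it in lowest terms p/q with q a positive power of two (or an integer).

edge 1 of 13 (red): { · | 0 } = -1
edge 2 of 13 (red): { · | -1 0 } = -2
edge 3 of 13 (red): { · | -2 -1 0 } = -3
edge 4 of 13 (blue): { -3 | -2 -1 0 } = -5/2
edge 5 of 13 (red): { -3 | -5/2 -2 -1 0 } = -11/4
edge 6 of 13 (blue): { -3 -11/4 | -5/2 -2 -1 0 } = -21/8
edge 7 of 13 (blue): { -3 -11/4 -21/8 | -5/2 -2 -1 0 } = -41/16
edge 8 of 13 (blue): { -3 -11/4 -21/8 -41/16 | -5/2 -2 -1 0 } = -81/32
edge 9 of 13 (blue): { -3 -11/4 -21/8 -41/16 -81/32 | -5/2 -2 -1 0 } = -161/64
edge 10 of 13 (blue): { -3 -11/4 -21/8 -41/16 -81/32 -161/64 | -5/2 -2 -1 0 } = -321/128
edge 11 of 13 (red): { -3 -11/4 -21/8 -41/16 -81/32 -161/64 | -321/128 -5/2 -2 -1 0 } = -643/256
edge 12 of 13 (blue): { -3 -11/4 -21/8 -41/16 -81/32 -161/64 -643/256 | -321/128 -5/2 -2 -1 0 } = -1285/512
edge 13 of 13 (red): { -3 -11/4 -21/8 -41/16 -81/32 -161/64 -643/256 | -1285/512 -321/128 -5/2 -2 -1 0 } = -2571/1024

-2571/1024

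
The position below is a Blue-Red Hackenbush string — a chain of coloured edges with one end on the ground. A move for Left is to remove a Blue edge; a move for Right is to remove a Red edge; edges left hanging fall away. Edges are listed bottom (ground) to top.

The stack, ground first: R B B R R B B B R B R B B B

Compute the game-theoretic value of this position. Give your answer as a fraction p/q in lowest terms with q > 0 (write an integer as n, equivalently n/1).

g(R) = {  | 0 } = -1
g(RB) = { -1 | 0 } = -1/2
g(RBB) = { -1, -1/2 | 0 } = -1/4
g(RBBR) = { -1, -1/2 | -1/4, 0 } = -3/8
g(RBBRR) = { -1, -1/2 | -3/8, -1/4, 0 } = -7/16
g(RBBRRB) = { -1, -1/2, -7/16 | -3/8, -1/4, 0 } = -13/32
g(RBBRRBB) = { -1, -1/2, -7/16, -13/32 | -3/8, -1/4, 0 } = -25/64
g(RBBRRBBB) = { -1, -1/2, -7/16, -13/32, -25/64 | -3/8, -1/4, 0 } = -49/128
g(RBBRRBBBR) = { -1, -1/2, -7/16, -13/32, -25/64 | -49/128, -3/8, -1/4, 0 } = -99/256
g(RBBRRBBBRB) = { -1, -1/2, -7/16, -13/32, -25/64, -99/256 | -49/128, -3/8, -1/4, 0 } = -197/512
g(RBBRRBBBRBR) = { -1, -1/2, -7/16, -13/32, -25/64, -99/256 | -197/512, -49/128, -3/8, -1/4, 0 } = -395/1024
g(RBBRRBBBRBRB) = { -1, -1/2, -7/16, -13/32, -25/64, -99/256, -395/1024 | -197/512, -49/128, -3/8, -1/4, 0 } = -789/2048
g(RBBRRBBBRBRBB) = { -1, -1/2, -7/16, -13/32, -25/64, -99/256, -395/1024, -789/2048 | -197/512, -49/128, -3/8, -1/4, 0 } = -1577/4096
g(RBBRRBBBRBRBBB) = { -1, -1/2, -7/16, -13/32, -25/64, -99/256, -395/1024, -789/2048, -1577/4096 | -197/512, -49/128, -3/8, -1/4, 0 } = -3153/8192

-3153/8192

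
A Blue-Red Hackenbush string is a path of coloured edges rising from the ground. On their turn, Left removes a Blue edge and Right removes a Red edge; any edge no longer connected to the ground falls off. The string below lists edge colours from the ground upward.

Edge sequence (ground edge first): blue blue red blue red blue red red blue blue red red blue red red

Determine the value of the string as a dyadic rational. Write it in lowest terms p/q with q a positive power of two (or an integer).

13513/8192

b: Left { 0 }, Right { ∅ } ⇒ simplest 1
bb: Left { 0, 1 }, Right { ∅ } ⇒ simplest 2
bbr: Left { 0, 1 }, Right { 2 } ⇒ simplest 3/2
bbrb: Left { 0, 1, 3/2 }, Right { 2 } ⇒ simplest 7/4
bbrbr: Left { 0, 1, 3/2 }, Right { 7/4, 2 } ⇒ simplest 13/8
bbrbrb: Left { 0, 1, 3/2, 13/8 }, Right { 7/4, 2 } ⇒ simplest 27/16
bbrbrbr: Left { 0, 1, 3/2, 13/8 }, Right { 27/16, 7/4, 2 } ⇒ simplest 53/32
bbrbrbrr: Left { 0, 1, 3/2, 13/8 }, Right { 53/32, 27/16, 7/4, 2 } ⇒ simplest 105/64
bbrbrbrrb: Left { 0, 1, 3/2, 13/8, 105/64 }, Right { 53/32, 27/16, 7/4, 2 } ⇒ simplest 211/128
bbrbrbrrbb: Left { 0, 1, 3/2, 13/8, 105/64, 211/128 }, Right { 53/32, 27/16, 7/4, 2 } ⇒ simplest 423/256
bbrbrbrrbbr: Left { 0, 1, 3/2, 13/8, 105/64, 211/128 }, Right { 423/256, 53/32, 27/16, 7/4, 2 } ⇒ simplest 845/512
bbrbrbrrbbrr: Left { 0, 1, 3/2, 13/8, 105/64, 211/128 }, Right { 845/512, 423/256, 53/32, 27/16, 7/4, 2 } ⇒ simplest 1689/1024
bbrbrbrrbbrrb: Left { 0, 1, 3/2, 13/8, 105/64, 211/128, 1689/1024 }, Right { 845/512, 423/256, 53/32, 27/16, 7/4, 2 } ⇒ simplest 3379/2048
bbrbrbrrbbrrbr: Left { 0, 1, 3/2, 13/8, 105/64, 211/128, 1689/1024 }, Right { 3379/2048, 845/512, 423/256, 53/32, 27/16, 7/4, 2 } ⇒ simplest 6757/4096
bbrbrbrrbbrrbrr: Left { 0, 1, 3/2, 13/8, 105/64, 211/128, 1689/1024 }, Right { 6757/4096, 3379/2048, 845/512, 423/256, 53/32, 27/16, 7/4, 2 } ⇒ simplest 13513/8192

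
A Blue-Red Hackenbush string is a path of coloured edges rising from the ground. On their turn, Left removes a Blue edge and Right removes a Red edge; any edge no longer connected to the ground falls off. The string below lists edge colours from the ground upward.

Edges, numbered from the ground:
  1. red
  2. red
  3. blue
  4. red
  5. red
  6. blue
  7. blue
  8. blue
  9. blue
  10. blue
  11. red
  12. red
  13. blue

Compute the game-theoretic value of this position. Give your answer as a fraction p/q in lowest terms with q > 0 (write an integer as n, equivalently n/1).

-3597/2048

Build v(s[:k]) for k = 1..13, string s = red red blue red red blue blue blue blue blue red red blue.
edge 1 of 13 (red): { ∅ | 0 } so -1
edge 2 of 13 (red): { ∅ | -1, 0 } so -2
edge 3 of 13 (blue): { -2 | -1, 0 } so -3/2
edge 4 of 13 (red): { -2 | -3/2, -1, 0 } so -7/4
edge 5 of 13 (red): { -2 | -7/4, -3/2, -1, 0 } so -15/8
edge 6 of 13 (blue): { -2, -15/8 | -7/4, -3/2, -1, 0 } so -29/16
edge 7 of 13 (blue): { -2, -15/8, -29/16 | -7/4, -3/2, -1, 0 } so -57/32
edge 8 of 13 (blue): { -2, -15/8, -29/16, -57/32 | -7/4, -3/2, -1, 0 } so -113/64
edge 9 of 13 (blue): { -2, -15/8, -29/16, -57/32, -113/64 | -7/4, -3/2, -1, 0 } so -225/128
edge 10 of 13 (blue): { -2, -15/8, -29/16, -57/32, -113/64, -225/128 | -7/4, -3/2, -1, 0 } so -449/256
edge 11 of 13 (red): { -2, -15/8, -29/16, -57/32, -113/64, -225/128 | -449/256, -7/4, -3/2, -1, 0 } so -899/512
edge 12 of 13 (red): { -2, -15/8, -29/16, -57/32, -113/64, -225/128 | -899/512, -449/256, -7/4, -3/2, -1, 0 } so -1799/1024
edge 13 of 13 (blue): { -2, -15/8, -29/16, -57/32, -113/64, -225/128, -1799/1024 | -899/512, -449/256, -7/4, -3/2, -1, 0 } so -3597/2048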